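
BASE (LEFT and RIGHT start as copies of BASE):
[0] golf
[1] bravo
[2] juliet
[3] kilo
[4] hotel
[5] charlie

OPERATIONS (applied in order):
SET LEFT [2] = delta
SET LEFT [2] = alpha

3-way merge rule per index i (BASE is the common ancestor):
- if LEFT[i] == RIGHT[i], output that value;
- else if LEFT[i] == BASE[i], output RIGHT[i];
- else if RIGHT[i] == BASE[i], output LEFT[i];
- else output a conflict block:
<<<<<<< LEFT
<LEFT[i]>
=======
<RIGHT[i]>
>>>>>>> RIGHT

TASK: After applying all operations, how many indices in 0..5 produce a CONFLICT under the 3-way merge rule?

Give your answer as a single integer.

Answer: 0

Derivation:
Final LEFT:  [golf, bravo, alpha, kilo, hotel, charlie]
Final RIGHT: [golf, bravo, juliet, kilo, hotel, charlie]
i=0: L=golf R=golf -> agree -> golf
i=1: L=bravo R=bravo -> agree -> bravo
i=2: L=alpha, R=juliet=BASE -> take LEFT -> alpha
i=3: L=kilo R=kilo -> agree -> kilo
i=4: L=hotel R=hotel -> agree -> hotel
i=5: L=charlie R=charlie -> agree -> charlie
Conflict count: 0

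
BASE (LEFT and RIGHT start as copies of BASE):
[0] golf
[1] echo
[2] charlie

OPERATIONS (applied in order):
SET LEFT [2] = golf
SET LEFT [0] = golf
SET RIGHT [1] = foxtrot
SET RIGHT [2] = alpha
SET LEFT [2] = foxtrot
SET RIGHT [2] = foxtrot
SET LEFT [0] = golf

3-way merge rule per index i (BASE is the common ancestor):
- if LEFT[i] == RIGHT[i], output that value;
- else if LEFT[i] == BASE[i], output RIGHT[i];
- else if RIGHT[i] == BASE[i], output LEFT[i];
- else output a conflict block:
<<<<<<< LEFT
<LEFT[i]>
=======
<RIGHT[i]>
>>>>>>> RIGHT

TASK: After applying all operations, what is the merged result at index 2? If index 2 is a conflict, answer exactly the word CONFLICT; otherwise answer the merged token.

Answer: foxtrot

Derivation:
Final LEFT:  [golf, echo, foxtrot]
Final RIGHT: [golf, foxtrot, foxtrot]
i=0: L=golf R=golf -> agree -> golf
i=1: L=echo=BASE, R=foxtrot -> take RIGHT -> foxtrot
i=2: L=foxtrot R=foxtrot -> agree -> foxtrot
Index 2 -> foxtrot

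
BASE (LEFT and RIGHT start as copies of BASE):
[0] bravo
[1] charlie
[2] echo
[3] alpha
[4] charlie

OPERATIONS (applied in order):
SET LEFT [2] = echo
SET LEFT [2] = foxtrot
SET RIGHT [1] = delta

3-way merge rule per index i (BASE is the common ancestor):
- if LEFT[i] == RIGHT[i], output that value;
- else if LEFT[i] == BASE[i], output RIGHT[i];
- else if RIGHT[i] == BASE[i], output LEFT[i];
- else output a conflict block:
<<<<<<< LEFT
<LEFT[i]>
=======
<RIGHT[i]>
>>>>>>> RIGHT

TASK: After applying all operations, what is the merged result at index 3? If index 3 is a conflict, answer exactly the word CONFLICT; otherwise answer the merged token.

Final LEFT:  [bravo, charlie, foxtrot, alpha, charlie]
Final RIGHT: [bravo, delta, echo, alpha, charlie]
i=0: L=bravo R=bravo -> agree -> bravo
i=1: L=charlie=BASE, R=delta -> take RIGHT -> delta
i=2: L=foxtrot, R=echo=BASE -> take LEFT -> foxtrot
i=3: L=alpha R=alpha -> agree -> alpha
i=4: L=charlie R=charlie -> agree -> charlie
Index 3 -> alpha

Answer: alpha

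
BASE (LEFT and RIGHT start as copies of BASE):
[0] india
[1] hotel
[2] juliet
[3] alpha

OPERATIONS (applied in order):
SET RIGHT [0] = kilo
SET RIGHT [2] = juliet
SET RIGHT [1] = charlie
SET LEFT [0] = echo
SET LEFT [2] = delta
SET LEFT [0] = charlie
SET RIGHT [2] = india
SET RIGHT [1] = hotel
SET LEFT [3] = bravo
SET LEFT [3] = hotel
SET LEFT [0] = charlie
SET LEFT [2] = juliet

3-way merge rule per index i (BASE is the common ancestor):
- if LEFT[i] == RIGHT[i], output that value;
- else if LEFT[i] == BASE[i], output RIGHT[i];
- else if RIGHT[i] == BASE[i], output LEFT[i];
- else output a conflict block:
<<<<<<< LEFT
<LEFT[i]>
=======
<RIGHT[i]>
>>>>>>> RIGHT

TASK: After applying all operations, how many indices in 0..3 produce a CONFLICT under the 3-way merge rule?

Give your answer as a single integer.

Answer: 1

Derivation:
Final LEFT:  [charlie, hotel, juliet, hotel]
Final RIGHT: [kilo, hotel, india, alpha]
i=0: BASE=india L=charlie R=kilo all differ -> CONFLICT
i=1: L=hotel R=hotel -> agree -> hotel
i=2: L=juliet=BASE, R=india -> take RIGHT -> india
i=3: L=hotel, R=alpha=BASE -> take LEFT -> hotel
Conflict count: 1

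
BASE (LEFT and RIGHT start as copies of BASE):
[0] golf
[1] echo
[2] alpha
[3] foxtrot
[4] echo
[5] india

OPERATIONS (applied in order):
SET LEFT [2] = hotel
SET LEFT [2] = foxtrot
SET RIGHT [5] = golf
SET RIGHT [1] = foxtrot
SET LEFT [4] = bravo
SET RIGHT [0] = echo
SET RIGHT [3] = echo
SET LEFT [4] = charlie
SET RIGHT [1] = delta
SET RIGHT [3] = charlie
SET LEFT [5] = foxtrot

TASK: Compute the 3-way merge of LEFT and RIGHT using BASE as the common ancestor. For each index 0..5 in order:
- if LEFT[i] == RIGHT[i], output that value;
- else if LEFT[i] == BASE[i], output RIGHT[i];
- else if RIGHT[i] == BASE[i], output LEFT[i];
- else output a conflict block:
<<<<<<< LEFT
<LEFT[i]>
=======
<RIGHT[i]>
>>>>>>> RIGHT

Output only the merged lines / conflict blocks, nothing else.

Final LEFT:  [golf, echo, foxtrot, foxtrot, charlie, foxtrot]
Final RIGHT: [echo, delta, alpha, charlie, echo, golf]
i=0: L=golf=BASE, R=echo -> take RIGHT -> echo
i=1: L=echo=BASE, R=delta -> take RIGHT -> delta
i=2: L=foxtrot, R=alpha=BASE -> take LEFT -> foxtrot
i=3: L=foxtrot=BASE, R=charlie -> take RIGHT -> charlie
i=4: L=charlie, R=echo=BASE -> take LEFT -> charlie
i=5: BASE=india L=foxtrot R=golf all differ -> CONFLICT

Answer: echo
delta
foxtrot
charlie
charlie
<<<<<<< LEFT
foxtrot
=======
golf
>>>>>>> RIGHT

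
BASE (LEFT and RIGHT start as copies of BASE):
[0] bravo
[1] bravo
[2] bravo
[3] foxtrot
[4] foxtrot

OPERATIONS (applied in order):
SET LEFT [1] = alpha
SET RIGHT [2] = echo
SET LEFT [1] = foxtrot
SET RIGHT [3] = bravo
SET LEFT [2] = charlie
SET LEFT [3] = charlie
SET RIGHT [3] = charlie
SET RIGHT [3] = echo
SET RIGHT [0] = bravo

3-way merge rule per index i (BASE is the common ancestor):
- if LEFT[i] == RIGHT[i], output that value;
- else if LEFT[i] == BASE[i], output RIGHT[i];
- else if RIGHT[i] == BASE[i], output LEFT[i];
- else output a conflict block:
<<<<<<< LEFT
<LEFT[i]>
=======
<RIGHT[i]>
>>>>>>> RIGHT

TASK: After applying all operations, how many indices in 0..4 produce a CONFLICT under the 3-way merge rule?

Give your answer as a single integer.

Answer: 2

Derivation:
Final LEFT:  [bravo, foxtrot, charlie, charlie, foxtrot]
Final RIGHT: [bravo, bravo, echo, echo, foxtrot]
i=0: L=bravo R=bravo -> agree -> bravo
i=1: L=foxtrot, R=bravo=BASE -> take LEFT -> foxtrot
i=2: BASE=bravo L=charlie R=echo all differ -> CONFLICT
i=3: BASE=foxtrot L=charlie R=echo all differ -> CONFLICT
i=4: L=foxtrot R=foxtrot -> agree -> foxtrot
Conflict count: 2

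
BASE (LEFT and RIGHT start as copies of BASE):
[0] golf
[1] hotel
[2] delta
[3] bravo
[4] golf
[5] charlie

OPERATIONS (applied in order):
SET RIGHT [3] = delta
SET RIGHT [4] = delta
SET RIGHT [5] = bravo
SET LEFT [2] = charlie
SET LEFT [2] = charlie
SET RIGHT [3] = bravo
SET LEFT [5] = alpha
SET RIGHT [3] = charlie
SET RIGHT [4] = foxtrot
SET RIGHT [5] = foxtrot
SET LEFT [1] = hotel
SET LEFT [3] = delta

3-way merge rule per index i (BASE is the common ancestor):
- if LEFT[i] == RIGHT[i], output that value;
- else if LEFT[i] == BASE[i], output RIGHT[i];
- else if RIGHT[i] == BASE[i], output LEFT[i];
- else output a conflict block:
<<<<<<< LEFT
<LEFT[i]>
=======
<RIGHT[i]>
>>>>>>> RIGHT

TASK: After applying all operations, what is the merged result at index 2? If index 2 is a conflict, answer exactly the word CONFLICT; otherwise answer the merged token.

Answer: charlie

Derivation:
Final LEFT:  [golf, hotel, charlie, delta, golf, alpha]
Final RIGHT: [golf, hotel, delta, charlie, foxtrot, foxtrot]
i=0: L=golf R=golf -> agree -> golf
i=1: L=hotel R=hotel -> agree -> hotel
i=2: L=charlie, R=delta=BASE -> take LEFT -> charlie
i=3: BASE=bravo L=delta R=charlie all differ -> CONFLICT
i=4: L=golf=BASE, R=foxtrot -> take RIGHT -> foxtrot
i=5: BASE=charlie L=alpha R=foxtrot all differ -> CONFLICT
Index 2 -> charlie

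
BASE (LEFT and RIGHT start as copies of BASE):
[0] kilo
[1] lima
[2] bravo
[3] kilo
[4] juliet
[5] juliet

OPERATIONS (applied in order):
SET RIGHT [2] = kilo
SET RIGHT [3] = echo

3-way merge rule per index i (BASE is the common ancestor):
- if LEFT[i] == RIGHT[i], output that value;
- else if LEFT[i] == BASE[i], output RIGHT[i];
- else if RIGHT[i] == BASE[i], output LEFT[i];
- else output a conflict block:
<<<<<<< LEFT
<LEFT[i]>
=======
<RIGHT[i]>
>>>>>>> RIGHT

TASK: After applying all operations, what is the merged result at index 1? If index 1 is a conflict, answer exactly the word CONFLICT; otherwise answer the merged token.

Answer: lima

Derivation:
Final LEFT:  [kilo, lima, bravo, kilo, juliet, juliet]
Final RIGHT: [kilo, lima, kilo, echo, juliet, juliet]
i=0: L=kilo R=kilo -> agree -> kilo
i=1: L=lima R=lima -> agree -> lima
i=2: L=bravo=BASE, R=kilo -> take RIGHT -> kilo
i=3: L=kilo=BASE, R=echo -> take RIGHT -> echo
i=4: L=juliet R=juliet -> agree -> juliet
i=5: L=juliet R=juliet -> agree -> juliet
Index 1 -> lima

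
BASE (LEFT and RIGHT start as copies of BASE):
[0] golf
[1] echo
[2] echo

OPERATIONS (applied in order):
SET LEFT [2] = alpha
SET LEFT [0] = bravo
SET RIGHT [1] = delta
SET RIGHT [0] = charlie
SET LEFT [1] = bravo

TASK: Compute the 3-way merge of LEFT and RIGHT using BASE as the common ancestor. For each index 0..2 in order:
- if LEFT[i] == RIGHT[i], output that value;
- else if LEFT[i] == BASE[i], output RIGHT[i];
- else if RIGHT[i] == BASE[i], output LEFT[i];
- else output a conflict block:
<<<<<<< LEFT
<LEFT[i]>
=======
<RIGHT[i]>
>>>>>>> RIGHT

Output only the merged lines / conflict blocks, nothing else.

Final LEFT:  [bravo, bravo, alpha]
Final RIGHT: [charlie, delta, echo]
i=0: BASE=golf L=bravo R=charlie all differ -> CONFLICT
i=1: BASE=echo L=bravo R=delta all differ -> CONFLICT
i=2: L=alpha, R=echo=BASE -> take LEFT -> alpha

Answer: <<<<<<< LEFT
bravo
=======
charlie
>>>>>>> RIGHT
<<<<<<< LEFT
bravo
=======
delta
>>>>>>> RIGHT
alpha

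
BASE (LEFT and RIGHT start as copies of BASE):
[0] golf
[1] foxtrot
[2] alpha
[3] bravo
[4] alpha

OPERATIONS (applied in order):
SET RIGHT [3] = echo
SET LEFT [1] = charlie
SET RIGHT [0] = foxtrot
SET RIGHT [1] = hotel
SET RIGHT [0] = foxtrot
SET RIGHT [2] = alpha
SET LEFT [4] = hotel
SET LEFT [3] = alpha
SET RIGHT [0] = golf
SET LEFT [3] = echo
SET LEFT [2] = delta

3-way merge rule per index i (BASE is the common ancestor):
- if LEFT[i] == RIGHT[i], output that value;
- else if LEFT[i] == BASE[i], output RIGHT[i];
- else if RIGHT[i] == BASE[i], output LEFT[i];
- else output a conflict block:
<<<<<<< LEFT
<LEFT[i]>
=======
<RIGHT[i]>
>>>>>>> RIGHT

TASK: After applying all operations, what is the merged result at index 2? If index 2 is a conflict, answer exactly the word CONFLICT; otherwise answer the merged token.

Answer: delta

Derivation:
Final LEFT:  [golf, charlie, delta, echo, hotel]
Final RIGHT: [golf, hotel, alpha, echo, alpha]
i=0: L=golf R=golf -> agree -> golf
i=1: BASE=foxtrot L=charlie R=hotel all differ -> CONFLICT
i=2: L=delta, R=alpha=BASE -> take LEFT -> delta
i=3: L=echo R=echo -> agree -> echo
i=4: L=hotel, R=alpha=BASE -> take LEFT -> hotel
Index 2 -> delta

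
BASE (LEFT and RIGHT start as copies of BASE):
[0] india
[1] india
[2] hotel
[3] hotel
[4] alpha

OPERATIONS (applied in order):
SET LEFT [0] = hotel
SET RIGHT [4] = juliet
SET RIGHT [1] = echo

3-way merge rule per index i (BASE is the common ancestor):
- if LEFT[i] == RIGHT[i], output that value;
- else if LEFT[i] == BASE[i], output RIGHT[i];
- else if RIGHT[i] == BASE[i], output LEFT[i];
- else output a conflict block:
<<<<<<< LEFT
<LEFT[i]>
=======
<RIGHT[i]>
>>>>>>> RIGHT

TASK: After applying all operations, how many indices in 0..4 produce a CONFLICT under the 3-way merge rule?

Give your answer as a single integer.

Final LEFT:  [hotel, india, hotel, hotel, alpha]
Final RIGHT: [india, echo, hotel, hotel, juliet]
i=0: L=hotel, R=india=BASE -> take LEFT -> hotel
i=1: L=india=BASE, R=echo -> take RIGHT -> echo
i=2: L=hotel R=hotel -> agree -> hotel
i=3: L=hotel R=hotel -> agree -> hotel
i=4: L=alpha=BASE, R=juliet -> take RIGHT -> juliet
Conflict count: 0

Answer: 0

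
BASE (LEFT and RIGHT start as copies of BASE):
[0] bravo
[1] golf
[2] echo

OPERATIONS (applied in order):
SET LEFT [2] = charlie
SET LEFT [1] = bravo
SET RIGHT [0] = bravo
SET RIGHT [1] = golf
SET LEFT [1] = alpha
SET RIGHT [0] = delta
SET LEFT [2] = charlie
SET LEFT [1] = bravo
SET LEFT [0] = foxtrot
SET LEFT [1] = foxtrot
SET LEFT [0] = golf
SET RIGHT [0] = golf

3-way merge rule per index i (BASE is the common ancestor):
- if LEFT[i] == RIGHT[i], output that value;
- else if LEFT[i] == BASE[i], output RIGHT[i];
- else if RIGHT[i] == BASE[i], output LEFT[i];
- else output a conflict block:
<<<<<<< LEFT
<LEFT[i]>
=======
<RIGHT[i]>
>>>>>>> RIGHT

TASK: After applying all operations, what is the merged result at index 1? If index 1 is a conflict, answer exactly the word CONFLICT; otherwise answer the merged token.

Final LEFT:  [golf, foxtrot, charlie]
Final RIGHT: [golf, golf, echo]
i=0: L=golf R=golf -> agree -> golf
i=1: L=foxtrot, R=golf=BASE -> take LEFT -> foxtrot
i=2: L=charlie, R=echo=BASE -> take LEFT -> charlie
Index 1 -> foxtrot

Answer: foxtrot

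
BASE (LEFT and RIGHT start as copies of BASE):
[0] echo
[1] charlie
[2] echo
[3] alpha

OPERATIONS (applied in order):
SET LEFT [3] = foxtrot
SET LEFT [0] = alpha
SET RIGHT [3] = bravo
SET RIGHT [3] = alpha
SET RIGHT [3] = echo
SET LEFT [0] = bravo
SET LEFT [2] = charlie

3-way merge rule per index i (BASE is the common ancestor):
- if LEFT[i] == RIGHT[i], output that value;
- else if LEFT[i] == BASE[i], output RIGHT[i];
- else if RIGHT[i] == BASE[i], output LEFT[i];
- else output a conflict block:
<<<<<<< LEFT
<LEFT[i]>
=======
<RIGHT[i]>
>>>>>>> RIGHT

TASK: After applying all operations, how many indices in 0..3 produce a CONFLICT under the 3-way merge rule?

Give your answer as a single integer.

Answer: 1

Derivation:
Final LEFT:  [bravo, charlie, charlie, foxtrot]
Final RIGHT: [echo, charlie, echo, echo]
i=0: L=bravo, R=echo=BASE -> take LEFT -> bravo
i=1: L=charlie R=charlie -> agree -> charlie
i=2: L=charlie, R=echo=BASE -> take LEFT -> charlie
i=3: BASE=alpha L=foxtrot R=echo all differ -> CONFLICT
Conflict count: 1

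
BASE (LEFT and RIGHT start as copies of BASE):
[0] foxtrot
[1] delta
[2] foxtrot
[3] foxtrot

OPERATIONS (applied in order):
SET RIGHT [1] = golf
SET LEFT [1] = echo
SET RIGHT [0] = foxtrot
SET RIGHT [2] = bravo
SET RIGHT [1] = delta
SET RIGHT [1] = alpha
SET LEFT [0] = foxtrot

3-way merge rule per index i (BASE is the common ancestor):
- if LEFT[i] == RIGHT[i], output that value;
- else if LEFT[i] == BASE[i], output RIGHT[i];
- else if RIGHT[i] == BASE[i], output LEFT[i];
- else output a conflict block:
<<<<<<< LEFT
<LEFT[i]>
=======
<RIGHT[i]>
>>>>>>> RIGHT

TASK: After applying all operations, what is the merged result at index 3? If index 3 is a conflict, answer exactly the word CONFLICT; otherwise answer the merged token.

Final LEFT:  [foxtrot, echo, foxtrot, foxtrot]
Final RIGHT: [foxtrot, alpha, bravo, foxtrot]
i=0: L=foxtrot R=foxtrot -> agree -> foxtrot
i=1: BASE=delta L=echo R=alpha all differ -> CONFLICT
i=2: L=foxtrot=BASE, R=bravo -> take RIGHT -> bravo
i=3: L=foxtrot R=foxtrot -> agree -> foxtrot
Index 3 -> foxtrot

Answer: foxtrot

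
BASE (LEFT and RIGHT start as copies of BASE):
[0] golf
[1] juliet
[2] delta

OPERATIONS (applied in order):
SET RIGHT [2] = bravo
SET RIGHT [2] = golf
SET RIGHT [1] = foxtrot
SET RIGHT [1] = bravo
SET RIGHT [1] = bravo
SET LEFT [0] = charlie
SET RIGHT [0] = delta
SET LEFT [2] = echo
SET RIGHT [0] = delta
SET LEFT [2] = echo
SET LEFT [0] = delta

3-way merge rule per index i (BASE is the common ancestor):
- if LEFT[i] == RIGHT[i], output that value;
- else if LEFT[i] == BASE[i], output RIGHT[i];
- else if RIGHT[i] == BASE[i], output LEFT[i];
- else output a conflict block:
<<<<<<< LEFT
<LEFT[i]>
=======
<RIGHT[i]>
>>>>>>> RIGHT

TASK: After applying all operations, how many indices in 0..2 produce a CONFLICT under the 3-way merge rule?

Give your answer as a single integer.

Final LEFT:  [delta, juliet, echo]
Final RIGHT: [delta, bravo, golf]
i=0: L=delta R=delta -> agree -> delta
i=1: L=juliet=BASE, R=bravo -> take RIGHT -> bravo
i=2: BASE=delta L=echo R=golf all differ -> CONFLICT
Conflict count: 1

Answer: 1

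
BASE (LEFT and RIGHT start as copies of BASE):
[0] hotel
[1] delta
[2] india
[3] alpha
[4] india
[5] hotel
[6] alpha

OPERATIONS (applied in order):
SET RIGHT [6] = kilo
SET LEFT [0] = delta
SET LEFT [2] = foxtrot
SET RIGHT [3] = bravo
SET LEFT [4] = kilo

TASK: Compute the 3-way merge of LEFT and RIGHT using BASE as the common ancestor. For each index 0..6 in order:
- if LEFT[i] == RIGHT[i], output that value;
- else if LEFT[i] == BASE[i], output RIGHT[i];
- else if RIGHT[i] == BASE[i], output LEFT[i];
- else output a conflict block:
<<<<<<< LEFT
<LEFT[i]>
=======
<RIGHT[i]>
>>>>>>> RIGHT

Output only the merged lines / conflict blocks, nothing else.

Final LEFT:  [delta, delta, foxtrot, alpha, kilo, hotel, alpha]
Final RIGHT: [hotel, delta, india, bravo, india, hotel, kilo]
i=0: L=delta, R=hotel=BASE -> take LEFT -> delta
i=1: L=delta R=delta -> agree -> delta
i=2: L=foxtrot, R=india=BASE -> take LEFT -> foxtrot
i=3: L=alpha=BASE, R=bravo -> take RIGHT -> bravo
i=4: L=kilo, R=india=BASE -> take LEFT -> kilo
i=5: L=hotel R=hotel -> agree -> hotel
i=6: L=alpha=BASE, R=kilo -> take RIGHT -> kilo

Answer: delta
delta
foxtrot
bravo
kilo
hotel
kilo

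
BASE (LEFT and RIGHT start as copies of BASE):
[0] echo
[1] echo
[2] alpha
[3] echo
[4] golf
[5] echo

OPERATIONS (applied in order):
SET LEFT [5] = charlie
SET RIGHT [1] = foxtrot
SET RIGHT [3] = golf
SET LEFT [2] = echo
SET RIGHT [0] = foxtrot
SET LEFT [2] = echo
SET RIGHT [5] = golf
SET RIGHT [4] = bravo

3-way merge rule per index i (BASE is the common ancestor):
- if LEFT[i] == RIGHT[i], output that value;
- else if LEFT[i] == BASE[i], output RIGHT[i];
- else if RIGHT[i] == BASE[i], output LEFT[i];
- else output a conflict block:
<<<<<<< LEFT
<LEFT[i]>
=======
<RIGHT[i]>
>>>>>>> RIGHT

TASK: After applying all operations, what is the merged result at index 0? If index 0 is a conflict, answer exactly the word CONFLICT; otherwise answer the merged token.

Final LEFT:  [echo, echo, echo, echo, golf, charlie]
Final RIGHT: [foxtrot, foxtrot, alpha, golf, bravo, golf]
i=0: L=echo=BASE, R=foxtrot -> take RIGHT -> foxtrot
i=1: L=echo=BASE, R=foxtrot -> take RIGHT -> foxtrot
i=2: L=echo, R=alpha=BASE -> take LEFT -> echo
i=3: L=echo=BASE, R=golf -> take RIGHT -> golf
i=4: L=golf=BASE, R=bravo -> take RIGHT -> bravo
i=5: BASE=echo L=charlie R=golf all differ -> CONFLICT
Index 0 -> foxtrot

Answer: foxtrot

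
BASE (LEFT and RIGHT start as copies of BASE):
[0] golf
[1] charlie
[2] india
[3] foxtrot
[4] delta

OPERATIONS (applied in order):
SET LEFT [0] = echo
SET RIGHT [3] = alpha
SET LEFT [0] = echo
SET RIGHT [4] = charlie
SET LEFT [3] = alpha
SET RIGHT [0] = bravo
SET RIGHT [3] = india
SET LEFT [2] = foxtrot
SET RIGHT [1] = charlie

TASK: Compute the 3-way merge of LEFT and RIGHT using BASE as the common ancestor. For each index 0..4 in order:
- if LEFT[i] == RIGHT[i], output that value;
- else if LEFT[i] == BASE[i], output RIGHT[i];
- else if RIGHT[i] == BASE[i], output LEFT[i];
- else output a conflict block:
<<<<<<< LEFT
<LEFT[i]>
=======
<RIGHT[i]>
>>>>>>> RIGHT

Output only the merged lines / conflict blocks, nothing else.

Final LEFT:  [echo, charlie, foxtrot, alpha, delta]
Final RIGHT: [bravo, charlie, india, india, charlie]
i=0: BASE=golf L=echo R=bravo all differ -> CONFLICT
i=1: L=charlie R=charlie -> agree -> charlie
i=2: L=foxtrot, R=india=BASE -> take LEFT -> foxtrot
i=3: BASE=foxtrot L=alpha R=india all differ -> CONFLICT
i=4: L=delta=BASE, R=charlie -> take RIGHT -> charlie

Answer: <<<<<<< LEFT
echo
=======
bravo
>>>>>>> RIGHT
charlie
foxtrot
<<<<<<< LEFT
alpha
=======
india
>>>>>>> RIGHT
charlie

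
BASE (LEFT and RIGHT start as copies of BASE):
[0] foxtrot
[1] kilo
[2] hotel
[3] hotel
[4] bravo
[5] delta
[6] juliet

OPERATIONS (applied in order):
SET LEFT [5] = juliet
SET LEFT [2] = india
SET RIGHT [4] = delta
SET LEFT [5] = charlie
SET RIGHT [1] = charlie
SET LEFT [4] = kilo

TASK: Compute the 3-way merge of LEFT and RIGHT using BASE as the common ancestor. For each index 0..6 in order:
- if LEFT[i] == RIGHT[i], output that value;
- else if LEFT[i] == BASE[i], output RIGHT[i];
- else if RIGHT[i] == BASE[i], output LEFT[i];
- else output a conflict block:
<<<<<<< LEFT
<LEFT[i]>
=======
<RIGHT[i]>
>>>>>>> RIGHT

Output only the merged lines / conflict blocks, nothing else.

Final LEFT:  [foxtrot, kilo, india, hotel, kilo, charlie, juliet]
Final RIGHT: [foxtrot, charlie, hotel, hotel, delta, delta, juliet]
i=0: L=foxtrot R=foxtrot -> agree -> foxtrot
i=1: L=kilo=BASE, R=charlie -> take RIGHT -> charlie
i=2: L=india, R=hotel=BASE -> take LEFT -> india
i=3: L=hotel R=hotel -> agree -> hotel
i=4: BASE=bravo L=kilo R=delta all differ -> CONFLICT
i=5: L=charlie, R=delta=BASE -> take LEFT -> charlie
i=6: L=juliet R=juliet -> agree -> juliet

Answer: foxtrot
charlie
india
hotel
<<<<<<< LEFT
kilo
=======
delta
>>>>>>> RIGHT
charlie
juliet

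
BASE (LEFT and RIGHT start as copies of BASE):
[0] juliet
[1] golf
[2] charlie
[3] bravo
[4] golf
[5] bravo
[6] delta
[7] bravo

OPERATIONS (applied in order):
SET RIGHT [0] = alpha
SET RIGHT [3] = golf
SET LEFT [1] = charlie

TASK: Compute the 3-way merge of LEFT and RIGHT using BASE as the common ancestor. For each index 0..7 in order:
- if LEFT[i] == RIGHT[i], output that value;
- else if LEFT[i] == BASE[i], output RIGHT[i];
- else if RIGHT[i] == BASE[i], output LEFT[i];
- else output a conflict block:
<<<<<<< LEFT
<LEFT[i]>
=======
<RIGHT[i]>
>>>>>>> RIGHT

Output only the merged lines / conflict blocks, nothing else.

Final LEFT:  [juliet, charlie, charlie, bravo, golf, bravo, delta, bravo]
Final RIGHT: [alpha, golf, charlie, golf, golf, bravo, delta, bravo]
i=0: L=juliet=BASE, R=alpha -> take RIGHT -> alpha
i=1: L=charlie, R=golf=BASE -> take LEFT -> charlie
i=2: L=charlie R=charlie -> agree -> charlie
i=3: L=bravo=BASE, R=golf -> take RIGHT -> golf
i=4: L=golf R=golf -> agree -> golf
i=5: L=bravo R=bravo -> agree -> bravo
i=6: L=delta R=delta -> agree -> delta
i=7: L=bravo R=bravo -> agree -> bravo

Answer: alpha
charlie
charlie
golf
golf
bravo
delta
bravo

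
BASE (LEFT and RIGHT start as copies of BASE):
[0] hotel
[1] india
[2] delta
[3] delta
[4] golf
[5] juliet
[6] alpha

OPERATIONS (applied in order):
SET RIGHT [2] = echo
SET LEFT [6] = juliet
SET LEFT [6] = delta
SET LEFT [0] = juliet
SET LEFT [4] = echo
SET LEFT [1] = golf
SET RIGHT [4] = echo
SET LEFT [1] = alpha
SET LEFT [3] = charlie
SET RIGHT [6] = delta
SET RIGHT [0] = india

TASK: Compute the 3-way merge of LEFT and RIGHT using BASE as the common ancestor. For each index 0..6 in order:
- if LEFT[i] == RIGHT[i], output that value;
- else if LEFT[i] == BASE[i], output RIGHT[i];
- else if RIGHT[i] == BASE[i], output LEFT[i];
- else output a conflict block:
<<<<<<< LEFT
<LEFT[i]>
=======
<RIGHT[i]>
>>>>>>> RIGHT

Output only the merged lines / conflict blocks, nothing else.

Final LEFT:  [juliet, alpha, delta, charlie, echo, juliet, delta]
Final RIGHT: [india, india, echo, delta, echo, juliet, delta]
i=0: BASE=hotel L=juliet R=india all differ -> CONFLICT
i=1: L=alpha, R=india=BASE -> take LEFT -> alpha
i=2: L=delta=BASE, R=echo -> take RIGHT -> echo
i=3: L=charlie, R=delta=BASE -> take LEFT -> charlie
i=4: L=echo R=echo -> agree -> echo
i=5: L=juliet R=juliet -> agree -> juliet
i=6: L=delta R=delta -> agree -> delta

Answer: <<<<<<< LEFT
juliet
=======
india
>>>>>>> RIGHT
alpha
echo
charlie
echo
juliet
delta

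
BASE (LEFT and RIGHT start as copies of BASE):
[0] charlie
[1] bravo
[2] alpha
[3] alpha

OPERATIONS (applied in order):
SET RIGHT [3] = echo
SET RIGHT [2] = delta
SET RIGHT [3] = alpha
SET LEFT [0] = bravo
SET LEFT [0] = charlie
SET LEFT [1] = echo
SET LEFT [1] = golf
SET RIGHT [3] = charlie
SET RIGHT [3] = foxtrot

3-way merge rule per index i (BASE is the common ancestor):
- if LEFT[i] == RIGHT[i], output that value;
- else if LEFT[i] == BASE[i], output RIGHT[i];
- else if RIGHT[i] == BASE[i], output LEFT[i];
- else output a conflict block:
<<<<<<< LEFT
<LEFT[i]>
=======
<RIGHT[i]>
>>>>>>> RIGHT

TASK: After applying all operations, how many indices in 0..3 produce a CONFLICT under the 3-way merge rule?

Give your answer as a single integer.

Final LEFT:  [charlie, golf, alpha, alpha]
Final RIGHT: [charlie, bravo, delta, foxtrot]
i=0: L=charlie R=charlie -> agree -> charlie
i=1: L=golf, R=bravo=BASE -> take LEFT -> golf
i=2: L=alpha=BASE, R=delta -> take RIGHT -> delta
i=3: L=alpha=BASE, R=foxtrot -> take RIGHT -> foxtrot
Conflict count: 0

Answer: 0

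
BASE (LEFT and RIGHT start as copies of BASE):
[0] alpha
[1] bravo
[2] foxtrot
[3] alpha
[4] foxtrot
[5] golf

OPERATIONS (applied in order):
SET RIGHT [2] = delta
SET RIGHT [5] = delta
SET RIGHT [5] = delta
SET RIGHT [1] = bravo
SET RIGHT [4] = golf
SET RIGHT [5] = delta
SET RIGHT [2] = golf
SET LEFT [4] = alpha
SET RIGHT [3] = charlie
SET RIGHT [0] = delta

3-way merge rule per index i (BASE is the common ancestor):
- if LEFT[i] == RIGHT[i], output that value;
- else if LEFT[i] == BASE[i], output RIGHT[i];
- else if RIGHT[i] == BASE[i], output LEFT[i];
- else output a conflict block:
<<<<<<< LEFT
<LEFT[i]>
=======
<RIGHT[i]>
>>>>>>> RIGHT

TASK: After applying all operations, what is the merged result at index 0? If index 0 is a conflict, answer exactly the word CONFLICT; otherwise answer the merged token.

Final LEFT:  [alpha, bravo, foxtrot, alpha, alpha, golf]
Final RIGHT: [delta, bravo, golf, charlie, golf, delta]
i=0: L=alpha=BASE, R=delta -> take RIGHT -> delta
i=1: L=bravo R=bravo -> agree -> bravo
i=2: L=foxtrot=BASE, R=golf -> take RIGHT -> golf
i=3: L=alpha=BASE, R=charlie -> take RIGHT -> charlie
i=4: BASE=foxtrot L=alpha R=golf all differ -> CONFLICT
i=5: L=golf=BASE, R=delta -> take RIGHT -> delta
Index 0 -> delta

Answer: delta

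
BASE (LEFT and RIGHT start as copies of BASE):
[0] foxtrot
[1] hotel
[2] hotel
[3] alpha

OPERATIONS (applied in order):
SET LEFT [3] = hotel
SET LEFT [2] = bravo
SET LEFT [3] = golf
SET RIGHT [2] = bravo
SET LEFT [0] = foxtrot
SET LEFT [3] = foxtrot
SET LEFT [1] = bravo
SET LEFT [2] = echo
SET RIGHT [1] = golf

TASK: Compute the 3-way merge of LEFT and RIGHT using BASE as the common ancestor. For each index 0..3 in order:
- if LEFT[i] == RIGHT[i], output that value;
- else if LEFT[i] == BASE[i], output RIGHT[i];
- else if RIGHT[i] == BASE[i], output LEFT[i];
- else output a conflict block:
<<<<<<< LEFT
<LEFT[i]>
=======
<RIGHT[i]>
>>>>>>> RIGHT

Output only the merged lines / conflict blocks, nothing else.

Answer: foxtrot
<<<<<<< LEFT
bravo
=======
golf
>>>>>>> RIGHT
<<<<<<< LEFT
echo
=======
bravo
>>>>>>> RIGHT
foxtrot

Derivation:
Final LEFT:  [foxtrot, bravo, echo, foxtrot]
Final RIGHT: [foxtrot, golf, bravo, alpha]
i=0: L=foxtrot R=foxtrot -> agree -> foxtrot
i=1: BASE=hotel L=bravo R=golf all differ -> CONFLICT
i=2: BASE=hotel L=echo R=bravo all differ -> CONFLICT
i=3: L=foxtrot, R=alpha=BASE -> take LEFT -> foxtrot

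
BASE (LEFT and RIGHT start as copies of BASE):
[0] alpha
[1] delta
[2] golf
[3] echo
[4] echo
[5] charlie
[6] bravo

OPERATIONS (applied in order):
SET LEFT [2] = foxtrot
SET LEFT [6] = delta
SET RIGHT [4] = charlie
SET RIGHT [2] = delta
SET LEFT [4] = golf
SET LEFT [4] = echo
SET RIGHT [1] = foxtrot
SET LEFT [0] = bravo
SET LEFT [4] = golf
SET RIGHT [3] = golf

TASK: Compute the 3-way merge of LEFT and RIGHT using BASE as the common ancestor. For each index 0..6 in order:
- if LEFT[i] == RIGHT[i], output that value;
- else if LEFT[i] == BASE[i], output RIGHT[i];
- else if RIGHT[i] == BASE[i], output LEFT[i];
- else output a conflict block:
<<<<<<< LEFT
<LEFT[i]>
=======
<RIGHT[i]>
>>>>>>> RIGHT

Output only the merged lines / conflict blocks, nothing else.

Answer: bravo
foxtrot
<<<<<<< LEFT
foxtrot
=======
delta
>>>>>>> RIGHT
golf
<<<<<<< LEFT
golf
=======
charlie
>>>>>>> RIGHT
charlie
delta

Derivation:
Final LEFT:  [bravo, delta, foxtrot, echo, golf, charlie, delta]
Final RIGHT: [alpha, foxtrot, delta, golf, charlie, charlie, bravo]
i=0: L=bravo, R=alpha=BASE -> take LEFT -> bravo
i=1: L=delta=BASE, R=foxtrot -> take RIGHT -> foxtrot
i=2: BASE=golf L=foxtrot R=delta all differ -> CONFLICT
i=3: L=echo=BASE, R=golf -> take RIGHT -> golf
i=4: BASE=echo L=golf R=charlie all differ -> CONFLICT
i=5: L=charlie R=charlie -> agree -> charlie
i=6: L=delta, R=bravo=BASE -> take LEFT -> delta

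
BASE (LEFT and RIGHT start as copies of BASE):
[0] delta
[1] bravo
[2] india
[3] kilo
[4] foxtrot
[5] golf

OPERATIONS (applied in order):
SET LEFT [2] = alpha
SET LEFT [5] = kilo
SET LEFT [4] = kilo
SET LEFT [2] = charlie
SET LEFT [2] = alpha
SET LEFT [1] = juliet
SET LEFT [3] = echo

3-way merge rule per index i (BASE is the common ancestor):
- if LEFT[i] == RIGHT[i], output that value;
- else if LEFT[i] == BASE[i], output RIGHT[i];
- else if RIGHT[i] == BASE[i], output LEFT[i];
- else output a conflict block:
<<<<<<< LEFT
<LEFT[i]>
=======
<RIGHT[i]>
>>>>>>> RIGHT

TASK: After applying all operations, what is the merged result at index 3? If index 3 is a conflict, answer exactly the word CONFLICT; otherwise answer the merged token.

Answer: echo

Derivation:
Final LEFT:  [delta, juliet, alpha, echo, kilo, kilo]
Final RIGHT: [delta, bravo, india, kilo, foxtrot, golf]
i=0: L=delta R=delta -> agree -> delta
i=1: L=juliet, R=bravo=BASE -> take LEFT -> juliet
i=2: L=alpha, R=india=BASE -> take LEFT -> alpha
i=3: L=echo, R=kilo=BASE -> take LEFT -> echo
i=4: L=kilo, R=foxtrot=BASE -> take LEFT -> kilo
i=5: L=kilo, R=golf=BASE -> take LEFT -> kilo
Index 3 -> echo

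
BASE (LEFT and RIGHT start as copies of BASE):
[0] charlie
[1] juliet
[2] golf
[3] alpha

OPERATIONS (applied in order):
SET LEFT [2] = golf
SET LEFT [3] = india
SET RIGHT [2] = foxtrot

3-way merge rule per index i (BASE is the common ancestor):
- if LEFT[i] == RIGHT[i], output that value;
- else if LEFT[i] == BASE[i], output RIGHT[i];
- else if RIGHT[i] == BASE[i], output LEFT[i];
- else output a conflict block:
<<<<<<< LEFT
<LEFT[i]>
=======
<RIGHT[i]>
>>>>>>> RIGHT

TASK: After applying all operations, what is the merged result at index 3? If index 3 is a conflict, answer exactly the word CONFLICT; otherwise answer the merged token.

Final LEFT:  [charlie, juliet, golf, india]
Final RIGHT: [charlie, juliet, foxtrot, alpha]
i=0: L=charlie R=charlie -> agree -> charlie
i=1: L=juliet R=juliet -> agree -> juliet
i=2: L=golf=BASE, R=foxtrot -> take RIGHT -> foxtrot
i=3: L=india, R=alpha=BASE -> take LEFT -> india
Index 3 -> india

Answer: india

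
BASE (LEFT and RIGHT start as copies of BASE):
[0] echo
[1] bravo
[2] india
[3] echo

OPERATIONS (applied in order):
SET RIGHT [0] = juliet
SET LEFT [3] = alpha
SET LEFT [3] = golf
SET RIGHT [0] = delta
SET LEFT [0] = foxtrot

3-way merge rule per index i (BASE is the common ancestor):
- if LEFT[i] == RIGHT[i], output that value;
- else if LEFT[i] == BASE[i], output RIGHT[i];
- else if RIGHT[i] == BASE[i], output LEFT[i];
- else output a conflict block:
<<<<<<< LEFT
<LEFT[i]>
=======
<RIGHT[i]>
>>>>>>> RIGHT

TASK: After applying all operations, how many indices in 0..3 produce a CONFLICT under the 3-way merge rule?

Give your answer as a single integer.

Final LEFT:  [foxtrot, bravo, india, golf]
Final RIGHT: [delta, bravo, india, echo]
i=0: BASE=echo L=foxtrot R=delta all differ -> CONFLICT
i=1: L=bravo R=bravo -> agree -> bravo
i=2: L=india R=india -> agree -> india
i=3: L=golf, R=echo=BASE -> take LEFT -> golf
Conflict count: 1

Answer: 1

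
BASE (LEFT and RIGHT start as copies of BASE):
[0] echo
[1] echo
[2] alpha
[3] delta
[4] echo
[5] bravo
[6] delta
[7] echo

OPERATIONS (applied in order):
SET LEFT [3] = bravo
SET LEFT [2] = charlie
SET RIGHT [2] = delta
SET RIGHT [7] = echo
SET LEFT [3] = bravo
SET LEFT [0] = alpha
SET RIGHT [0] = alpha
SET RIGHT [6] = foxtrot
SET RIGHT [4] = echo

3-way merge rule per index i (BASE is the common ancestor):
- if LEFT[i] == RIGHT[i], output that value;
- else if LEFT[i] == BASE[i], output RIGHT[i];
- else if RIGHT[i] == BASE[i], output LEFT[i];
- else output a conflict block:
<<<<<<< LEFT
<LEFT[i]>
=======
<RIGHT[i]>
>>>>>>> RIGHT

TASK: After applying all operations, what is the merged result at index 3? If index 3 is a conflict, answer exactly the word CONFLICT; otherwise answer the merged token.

Answer: bravo

Derivation:
Final LEFT:  [alpha, echo, charlie, bravo, echo, bravo, delta, echo]
Final RIGHT: [alpha, echo, delta, delta, echo, bravo, foxtrot, echo]
i=0: L=alpha R=alpha -> agree -> alpha
i=1: L=echo R=echo -> agree -> echo
i=2: BASE=alpha L=charlie R=delta all differ -> CONFLICT
i=3: L=bravo, R=delta=BASE -> take LEFT -> bravo
i=4: L=echo R=echo -> agree -> echo
i=5: L=bravo R=bravo -> agree -> bravo
i=6: L=delta=BASE, R=foxtrot -> take RIGHT -> foxtrot
i=7: L=echo R=echo -> agree -> echo
Index 3 -> bravo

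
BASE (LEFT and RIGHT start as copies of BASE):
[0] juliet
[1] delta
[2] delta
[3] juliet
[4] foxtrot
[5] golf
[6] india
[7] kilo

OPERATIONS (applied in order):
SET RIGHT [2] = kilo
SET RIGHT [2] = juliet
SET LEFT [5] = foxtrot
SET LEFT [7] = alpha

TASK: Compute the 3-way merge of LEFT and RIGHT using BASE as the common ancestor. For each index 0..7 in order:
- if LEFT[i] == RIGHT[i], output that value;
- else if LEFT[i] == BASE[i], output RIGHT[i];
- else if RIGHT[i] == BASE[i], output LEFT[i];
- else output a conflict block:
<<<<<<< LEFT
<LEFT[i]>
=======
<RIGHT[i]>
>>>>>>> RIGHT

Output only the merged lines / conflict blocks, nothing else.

Answer: juliet
delta
juliet
juliet
foxtrot
foxtrot
india
alpha

Derivation:
Final LEFT:  [juliet, delta, delta, juliet, foxtrot, foxtrot, india, alpha]
Final RIGHT: [juliet, delta, juliet, juliet, foxtrot, golf, india, kilo]
i=0: L=juliet R=juliet -> agree -> juliet
i=1: L=delta R=delta -> agree -> delta
i=2: L=delta=BASE, R=juliet -> take RIGHT -> juliet
i=3: L=juliet R=juliet -> agree -> juliet
i=4: L=foxtrot R=foxtrot -> agree -> foxtrot
i=5: L=foxtrot, R=golf=BASE -> take LEFT -> foxtrot
i=6: L=india R=india -> agree -> india
i=7: L=alpha, R=kilo=BASE -> take LEFT -> alpha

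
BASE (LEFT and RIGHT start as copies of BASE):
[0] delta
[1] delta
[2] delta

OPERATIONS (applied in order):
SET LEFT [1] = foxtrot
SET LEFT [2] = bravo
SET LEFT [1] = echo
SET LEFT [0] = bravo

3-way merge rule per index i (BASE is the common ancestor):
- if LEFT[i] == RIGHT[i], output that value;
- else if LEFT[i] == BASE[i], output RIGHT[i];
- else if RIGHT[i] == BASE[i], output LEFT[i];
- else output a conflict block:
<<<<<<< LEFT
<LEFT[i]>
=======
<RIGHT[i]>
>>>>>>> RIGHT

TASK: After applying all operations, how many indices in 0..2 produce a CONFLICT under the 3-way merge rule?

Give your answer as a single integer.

Answer: 0

Derivation:
Final LEFT:  [bravo, echo, bravo]
Final RIGHT: [delta, delta, delta]
i=0: L=bravo, R=delta=BASE -> take LEFT -> bravo
i=1: L=echo, R=delta=BASE -> take LEFT -> echo
i=2: L=bravo, R=delta=BASE -> take LEFT -> bravo
Conflict count: 0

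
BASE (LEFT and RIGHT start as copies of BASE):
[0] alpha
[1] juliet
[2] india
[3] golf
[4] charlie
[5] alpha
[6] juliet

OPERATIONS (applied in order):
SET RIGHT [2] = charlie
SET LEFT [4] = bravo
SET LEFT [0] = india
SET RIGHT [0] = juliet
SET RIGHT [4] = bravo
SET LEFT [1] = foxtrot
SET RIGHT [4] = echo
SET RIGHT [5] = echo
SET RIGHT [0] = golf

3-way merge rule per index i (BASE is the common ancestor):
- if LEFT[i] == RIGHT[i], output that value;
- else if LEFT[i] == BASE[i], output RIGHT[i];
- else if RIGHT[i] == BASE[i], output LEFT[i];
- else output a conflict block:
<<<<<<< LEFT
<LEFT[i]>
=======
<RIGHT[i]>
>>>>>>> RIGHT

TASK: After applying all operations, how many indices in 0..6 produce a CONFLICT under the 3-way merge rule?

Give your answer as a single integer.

Answer: 2

Derivation:
Final LEFT:  [india, foxtrot, india, golf, bravo, alpha, juliet]
Final RIGHT: [golf, juliet, charlie, golf, echo, echo, juliet]
i=0: BASE=alpha L=india R=golf all differ -> CONFLICT
i=1: L=foxtrot, R=juliet=BASE -> take LEFT -> foxtrot
i=2: L=india=BASE, R=charlie -> take RIGHT -> charlie
i=3: L=golf R=golf -> agree -> golf
i=4: BASE=charlie L=bravo R=echo all differ -> CONFLICT
i=5: L=alpha=BASE, R=echo -> take RIGHT -> echo
i=6: L=juliet R=juliet -> agree -> juliet
Conflict count: 2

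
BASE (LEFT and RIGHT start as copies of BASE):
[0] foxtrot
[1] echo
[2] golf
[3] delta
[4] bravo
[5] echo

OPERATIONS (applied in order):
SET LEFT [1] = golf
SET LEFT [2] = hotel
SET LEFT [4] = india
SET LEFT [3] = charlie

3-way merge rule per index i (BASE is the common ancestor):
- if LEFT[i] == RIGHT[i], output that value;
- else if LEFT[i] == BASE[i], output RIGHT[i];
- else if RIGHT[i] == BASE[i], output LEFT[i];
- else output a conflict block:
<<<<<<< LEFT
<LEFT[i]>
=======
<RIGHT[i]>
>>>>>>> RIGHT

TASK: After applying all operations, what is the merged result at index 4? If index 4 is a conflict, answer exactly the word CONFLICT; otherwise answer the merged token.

Final LEFT:  [foxtrot, golf, hotel, charlie, india, echo]
Final RIGHT: [foxtrot, echo, golf, delta, bravo, echo]
i=0: L=foxtrot R=foxtrot -> agree -> foxtrot
i=1: L=golf, R=echo=BASE -> take LEFT -> golf
i=2: L=hotel, R=golf=BASE -> take LEFT -> hotel
i=3: L=charlie, R=delta=BASE -> take LEFT -> charlie
i=4: L=india, R=bravo=BASE -> take LEFT -> india
i=5: L=echo R=echo -> agree -> echo
Index 4 -> india

Answer: india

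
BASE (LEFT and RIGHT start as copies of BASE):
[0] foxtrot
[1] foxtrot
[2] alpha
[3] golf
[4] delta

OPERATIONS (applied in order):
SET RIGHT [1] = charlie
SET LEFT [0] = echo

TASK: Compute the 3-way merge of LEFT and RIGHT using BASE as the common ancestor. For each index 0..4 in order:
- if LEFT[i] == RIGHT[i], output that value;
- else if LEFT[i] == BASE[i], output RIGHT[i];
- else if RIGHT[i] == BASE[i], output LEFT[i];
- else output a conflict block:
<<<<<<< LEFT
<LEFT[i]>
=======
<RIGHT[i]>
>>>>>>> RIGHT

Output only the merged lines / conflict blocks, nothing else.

Final LEFT:  [echo, foxtrot, alpha, golf, delta]
Final RIGHT: [foxtrot, charlie, alpha, golf, delta]
i=0: L=echo, R=foxtrot=BASE -> take LEFT -> echo
i=1: L=foxtrot=BASE, R=charlie -> take RIGHT -> charlie
i=2: L=alpha R=alpha -> agree -> alpha
i=3: L=golf R=golf -> agree -> golf
i=4: L=delta R=delta -> agree -> delta

Answer: echo
charlie
alpha
golf
delta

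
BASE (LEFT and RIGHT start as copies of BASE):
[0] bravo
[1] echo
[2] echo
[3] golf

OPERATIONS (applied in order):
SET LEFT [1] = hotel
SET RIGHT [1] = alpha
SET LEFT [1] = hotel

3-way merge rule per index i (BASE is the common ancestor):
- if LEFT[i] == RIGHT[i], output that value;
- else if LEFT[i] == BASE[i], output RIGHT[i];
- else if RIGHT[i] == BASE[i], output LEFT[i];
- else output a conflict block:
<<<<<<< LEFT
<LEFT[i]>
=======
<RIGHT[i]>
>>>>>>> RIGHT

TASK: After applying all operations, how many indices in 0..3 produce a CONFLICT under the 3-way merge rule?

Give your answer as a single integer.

Final LEFT:  [bravo, hotel, echo, golf]
Final RIGHT: [bravo, alpha, echo, golf]
i=0: L=bravo R=bravo -> agree -> bravo
i=1: BASE=echo L=hotel R=alpha all differ -> CONFLICT
i=2: L=echo R=echo -> agree -> echo
i=3: L=golf R=golf -> agree -> golf
Conflict count: 1

Answer: 1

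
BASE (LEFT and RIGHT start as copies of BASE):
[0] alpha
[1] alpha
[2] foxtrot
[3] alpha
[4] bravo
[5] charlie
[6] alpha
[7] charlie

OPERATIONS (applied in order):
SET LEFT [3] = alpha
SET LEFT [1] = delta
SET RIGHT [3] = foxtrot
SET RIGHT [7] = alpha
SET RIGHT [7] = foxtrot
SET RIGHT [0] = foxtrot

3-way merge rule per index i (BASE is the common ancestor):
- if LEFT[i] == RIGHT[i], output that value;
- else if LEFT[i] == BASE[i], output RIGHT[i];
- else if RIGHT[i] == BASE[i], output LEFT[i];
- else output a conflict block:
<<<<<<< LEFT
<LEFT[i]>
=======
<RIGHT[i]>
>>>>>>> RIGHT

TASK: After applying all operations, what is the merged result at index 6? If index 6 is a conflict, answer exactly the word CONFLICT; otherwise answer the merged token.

Final LEFT:  [alpha, delta, foxtrot, alpha, bravo, charlie, alpha, charlie]
Final RIGHT: [foxtrot, alpha, foxtrot, foxtrot, bravo, charlie, alpha, foxtrot]
i=0: L=alpha=BASE, R=foxtrot -> take RIGHT -> foxtrot
i=1: L=delta, R=alpha=BASE -> take LEFT -> delta
i=2: L=foxtrot R=foxtrot -> agree -> foxtrot
i=3: L=alpha=BASE, R=foxtrot -> take RIGHT -> foxtrot
i=4: L=bravo R=bravo -> agree -> bravo
i=5: L=charlie R=charlie -> agree -> charlie
i=6: L=alpha R=alpha -> agree -> alpha
i=7: L=charlie=BASE, R=foxtrot -> take RIGHT -> foxtrot
Index 6 -> alpha

Answer: alpha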